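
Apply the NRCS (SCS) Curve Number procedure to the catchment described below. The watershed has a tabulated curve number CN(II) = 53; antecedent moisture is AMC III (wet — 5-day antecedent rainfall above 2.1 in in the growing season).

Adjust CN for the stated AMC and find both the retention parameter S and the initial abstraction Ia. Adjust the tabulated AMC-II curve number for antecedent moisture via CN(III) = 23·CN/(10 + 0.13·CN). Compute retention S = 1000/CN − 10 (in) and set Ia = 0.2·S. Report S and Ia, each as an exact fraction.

Adjust CN=53 to AMC III: 23·53/(10 + 0.13·53) → 1219 ÷ (1689/100) = 121900/1689 ≈ 72.173
Retention S: 1000/CN − 10 with CN=72.173 → S = 4700/1219 ≈ 3.856 in
Ia = 0.2·(4700/1219) = 940/1219 in ≈ 0.771 in

S = 4700/1219 in ≈ 3.856 in; Ia = 940/1219 in ≈ 0.771 in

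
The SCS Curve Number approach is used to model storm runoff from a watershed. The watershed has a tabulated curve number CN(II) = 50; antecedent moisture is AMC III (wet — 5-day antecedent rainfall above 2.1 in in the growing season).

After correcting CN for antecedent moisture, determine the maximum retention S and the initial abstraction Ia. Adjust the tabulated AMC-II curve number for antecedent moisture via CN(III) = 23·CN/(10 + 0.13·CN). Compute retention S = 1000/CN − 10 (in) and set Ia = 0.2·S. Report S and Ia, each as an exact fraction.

Wet (AMC III): CN(III) = 23·50/(10 + 0.13·50) = 1150/(33/2) = 2300/33 ≈ 69.697
S = 1000/(2300/33) − 10 = 100/23 in ≈ 4.348 in
Initial abstraction Ia = S/5 = (100/23)/5 = 20/23 ≈ 0.870 in

S = 100/23 in ≈ 4.348 in; Ia = 20/23 in ≈ 0.870 in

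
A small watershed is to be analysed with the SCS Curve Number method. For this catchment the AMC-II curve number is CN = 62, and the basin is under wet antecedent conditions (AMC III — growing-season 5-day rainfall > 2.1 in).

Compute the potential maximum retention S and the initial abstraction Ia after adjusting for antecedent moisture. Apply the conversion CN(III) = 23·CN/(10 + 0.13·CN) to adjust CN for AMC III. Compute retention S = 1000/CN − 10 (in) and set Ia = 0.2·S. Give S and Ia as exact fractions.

S = 1900/713 in ≈ 2.665 in; Ia = 380/713 in ≈ 0.533 in

Adjust CN=62 to AMC III: 23·62/(10 + 0.13·62) → 1426 ÷ (903/50) = 71300/903 ≈ 78.959
Retention S: 1000/CN − 10 with CN=78.959 → S = 1900/713 ≈ 2.665 in
Initial abstraction Ia = S/5 = (1900/713)/5 = 380/713 ≈ 0.533 in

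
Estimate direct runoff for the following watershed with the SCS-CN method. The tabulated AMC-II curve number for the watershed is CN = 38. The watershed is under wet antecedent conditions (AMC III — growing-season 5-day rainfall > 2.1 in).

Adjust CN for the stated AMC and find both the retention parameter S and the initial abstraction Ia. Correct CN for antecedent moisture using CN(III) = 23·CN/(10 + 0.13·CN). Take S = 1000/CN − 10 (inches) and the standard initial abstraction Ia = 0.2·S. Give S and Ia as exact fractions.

S = 3100/437 in ≈ 7.094 in; Ia = 620/437 in ≈ 1.419 in

CN(III) from CN(II)=38: (23·38)/(10 + 0.13·38) = 43700/747 ≈ 58.501
Retention S: 1000/CN − 10 with CN=58.501 → S = 3100/437 ≈ 7.094 in
Initial abstraction Ia = S/5 = (3100/437)/5 = 620/437 ≈ 1.419 in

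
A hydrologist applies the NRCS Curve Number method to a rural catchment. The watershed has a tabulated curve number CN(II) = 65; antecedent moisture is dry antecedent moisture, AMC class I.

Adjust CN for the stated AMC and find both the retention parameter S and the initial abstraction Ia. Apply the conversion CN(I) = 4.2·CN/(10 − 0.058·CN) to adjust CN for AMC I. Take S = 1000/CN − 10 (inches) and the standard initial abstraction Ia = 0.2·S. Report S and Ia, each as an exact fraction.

Adjust CN=65 to AMC I: 4.2·65/(10 − 0.058·65) → 273 ÷ (623/100) = 3900/89 ≈ 43.820
S = 1000/(3900/89) − 10 = 500/39 in ≈ 12.821 in
Ia = 0.2·(500/39) = 100/39 in ≈ 2.564 in

S = 500/39 in ≈ 12.821 in; Ia = 100/39 in ≈ 2.564 in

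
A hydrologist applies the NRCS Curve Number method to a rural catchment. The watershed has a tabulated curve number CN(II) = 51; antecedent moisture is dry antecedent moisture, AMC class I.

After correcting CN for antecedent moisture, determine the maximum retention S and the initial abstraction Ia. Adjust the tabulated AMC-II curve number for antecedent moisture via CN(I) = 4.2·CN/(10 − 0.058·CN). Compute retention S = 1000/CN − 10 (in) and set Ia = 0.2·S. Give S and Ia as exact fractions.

Adjust CN=51 to AMC I: 4.2·51/(10 − 0.058·51) → (1071/5) ÷ (3521/500) = 15300/503 ≈ 30.417
Max retention: S = 1000/(15300/503) − 10 = 3500/153 in (≈ 22.876 in)
Initial abstraction Ia = S/5 = (3500/153)/5 = 700/153 ≈ 4.575 in

S = 3500/153 in ≈ 22.876 in; Ia = 700/153 in ≈ 4.575 in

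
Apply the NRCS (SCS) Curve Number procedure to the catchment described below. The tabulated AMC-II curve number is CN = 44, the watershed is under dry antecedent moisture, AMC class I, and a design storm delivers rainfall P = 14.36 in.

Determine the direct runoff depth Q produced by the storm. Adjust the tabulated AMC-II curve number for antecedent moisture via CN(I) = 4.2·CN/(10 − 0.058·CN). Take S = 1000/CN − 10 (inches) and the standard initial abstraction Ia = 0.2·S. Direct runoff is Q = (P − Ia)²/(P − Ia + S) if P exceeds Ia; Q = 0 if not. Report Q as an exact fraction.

Q = 46881409/26273775 in ≈ 1.784 in

Dry (AMC I): CN(I) = 4.2·44/(10 − 0.058·44) = (924/5)/(931/125) = 3300/133 ≈ 24.812
S = 1000/(3300/133) − 10 = 1000/33 in ≈ 30.303 in
Ia = 0.2S: 0.2·30.303 = 6.061 in (exactly 200/33)
Since P=14.360 > Ia=6.061: effective rainfall P−Ia = 6847/825 in
Q: (6847/825)² ÷ (31847/825) = 46881409/26273775 in (≈ 1.784 in)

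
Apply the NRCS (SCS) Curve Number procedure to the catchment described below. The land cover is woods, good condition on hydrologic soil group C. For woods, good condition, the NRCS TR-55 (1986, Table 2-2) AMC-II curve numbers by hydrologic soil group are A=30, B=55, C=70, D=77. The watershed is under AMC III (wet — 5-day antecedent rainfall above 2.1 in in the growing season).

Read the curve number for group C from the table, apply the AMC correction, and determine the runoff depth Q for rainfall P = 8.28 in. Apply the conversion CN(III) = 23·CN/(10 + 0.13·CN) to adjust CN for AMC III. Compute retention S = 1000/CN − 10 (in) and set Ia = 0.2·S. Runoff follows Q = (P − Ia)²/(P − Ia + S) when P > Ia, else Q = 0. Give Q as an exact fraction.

Q = 337652643/52763725 in ≈ 6.399 in

NRCS table: woods, good condition, soil group C → CN(II) = 70
CN(III) from CN(II)=70: (23·70)/(10 + 0.13·70) = 16100/191 ≈ 84.293
S = 1000/(16100/191) − 10 = 300/161 in ≈ 1.863 in
Initial abstraction Ia = S/5 = (300/161)/5 = 60/161 ≈ 0.373 in
Since P=8.280 > Ia=0.373: effective rainfall P−Ia = 31827/4025 in
Q: (31827/4025)² ÷ (39327/4025) = 337652643/52763725 in (≈ 6.399 in)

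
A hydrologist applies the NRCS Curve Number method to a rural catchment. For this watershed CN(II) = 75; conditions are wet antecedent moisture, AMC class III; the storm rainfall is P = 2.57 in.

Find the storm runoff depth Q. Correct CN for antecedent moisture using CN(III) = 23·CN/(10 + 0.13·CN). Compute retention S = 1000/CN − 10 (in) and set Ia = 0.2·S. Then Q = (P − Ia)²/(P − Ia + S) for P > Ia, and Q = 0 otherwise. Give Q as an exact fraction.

Q = 247527289/177557700 in ≈ 1.394 in

Wet (AMC III): CN(III) = 23·75/(10 + 0.13·75) = 1725/(79/4) = 6900/79 ≈ 87.342
Retention S: 1000/CN − 10 with CN=87.342 → S = 100/69 ≈ 1.449 in
Ia = 0.2·(100/69) = 20/69 in ≈ 0.290 in
Since P=2.570 > Ia=0.290: effective rainfall P−Ia = 15733/6900 in
Runoff Q = (P−Ia)²/(P−Ia+S) = (2.280)²/(2.280+1.449) = 247527289/177557700 ≈ 1.394 in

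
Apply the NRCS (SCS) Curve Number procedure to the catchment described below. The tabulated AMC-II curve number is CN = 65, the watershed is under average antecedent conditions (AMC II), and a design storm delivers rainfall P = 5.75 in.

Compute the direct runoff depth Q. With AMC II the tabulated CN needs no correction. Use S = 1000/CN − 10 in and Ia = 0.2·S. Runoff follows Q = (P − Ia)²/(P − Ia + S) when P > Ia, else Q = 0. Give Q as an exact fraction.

Q = 59049/27196 in ≈ 2.171 in

CN(II) = 65; AMC II needs no correction.
S = 1000/65 − 10 = 70/13 in ≈ 5.385 in
Initial abstraction Ia = S/5 = (70/13)/5 = 14/13 ≈ 1.077 in
Since P=5.750 > Ia=1.077: effective rainfall P−Ia = 243/52 in
Runoff Q = (P−Ia)²/(P−Ia+S) = (4.673)²/(4.673+5.385) = 59049/27196 ≈ 2.171 in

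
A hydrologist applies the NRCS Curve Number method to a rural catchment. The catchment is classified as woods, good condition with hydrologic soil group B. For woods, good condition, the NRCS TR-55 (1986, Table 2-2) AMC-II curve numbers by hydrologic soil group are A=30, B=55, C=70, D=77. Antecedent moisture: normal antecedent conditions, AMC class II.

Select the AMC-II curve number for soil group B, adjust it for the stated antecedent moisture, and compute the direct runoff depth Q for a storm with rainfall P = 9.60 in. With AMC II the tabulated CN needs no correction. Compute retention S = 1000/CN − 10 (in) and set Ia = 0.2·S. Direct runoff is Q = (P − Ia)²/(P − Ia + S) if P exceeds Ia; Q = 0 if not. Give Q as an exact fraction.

NRCS table: woods, good condition, soil group B → CN(II) = 55
CN(II) = 55; AMC II needs no correction.
Max retention: S = 1000/55 − 10 = 90/11 in (≈ 8.182 in)
Initial abstraction Ia = S/5 = (90/11)/5 = 18/11 ≈ 1.636 in
Since P=9.600 > Ia=1.636: effective rainfall P−Ia = 438/55 in
Q: (438/55)² ÷ (888/55) = 15987/4070 in (≈ 3.928 in)

Q = 15987/4070 in ≈ 3.928 in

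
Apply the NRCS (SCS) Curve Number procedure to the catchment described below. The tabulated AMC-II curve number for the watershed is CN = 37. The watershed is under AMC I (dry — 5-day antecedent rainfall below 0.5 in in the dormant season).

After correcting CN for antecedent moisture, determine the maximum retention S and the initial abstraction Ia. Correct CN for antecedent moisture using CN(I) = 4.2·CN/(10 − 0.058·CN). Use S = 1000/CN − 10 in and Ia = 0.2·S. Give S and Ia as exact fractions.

Dry (AMC I): CN(I) = 4.2·37/(10 − 0.058·37) = (777/5)/(3927/500) = 3700/187 ≈ 19.786
Max retention: S = 1000/(3700/187) − 10 = 1500/37 in (≈ 40.541 in)
Ia = 0.2·(1500/37) = 300/37 in ≈ 8.108 in

S = 1500/37 in ≈ 40.541 in; Ia = 300/37 in ≈ 8.108 in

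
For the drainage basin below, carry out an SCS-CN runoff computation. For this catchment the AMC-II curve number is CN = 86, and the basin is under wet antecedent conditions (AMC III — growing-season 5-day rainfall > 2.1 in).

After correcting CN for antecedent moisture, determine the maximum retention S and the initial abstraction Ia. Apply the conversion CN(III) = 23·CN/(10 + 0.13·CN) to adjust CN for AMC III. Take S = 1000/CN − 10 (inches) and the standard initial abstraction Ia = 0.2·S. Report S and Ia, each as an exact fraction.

S = 700/989 in ≈ 0.708 in; Ia = 140/989 in ≈ 0.142 in

Adjust CN=86 to AMC III: 23·86/(10 + 0.13·86) → 1978 ÷ (1059/50) = 98900/1059 ≈ 93.390
Max retention: S = 1000/(98900/1059) − 10 = 700/989 in (≈ 0.708 in)
Ia = 0.2S: 0.2·0.708 = 0.142 in (exactly 140/989)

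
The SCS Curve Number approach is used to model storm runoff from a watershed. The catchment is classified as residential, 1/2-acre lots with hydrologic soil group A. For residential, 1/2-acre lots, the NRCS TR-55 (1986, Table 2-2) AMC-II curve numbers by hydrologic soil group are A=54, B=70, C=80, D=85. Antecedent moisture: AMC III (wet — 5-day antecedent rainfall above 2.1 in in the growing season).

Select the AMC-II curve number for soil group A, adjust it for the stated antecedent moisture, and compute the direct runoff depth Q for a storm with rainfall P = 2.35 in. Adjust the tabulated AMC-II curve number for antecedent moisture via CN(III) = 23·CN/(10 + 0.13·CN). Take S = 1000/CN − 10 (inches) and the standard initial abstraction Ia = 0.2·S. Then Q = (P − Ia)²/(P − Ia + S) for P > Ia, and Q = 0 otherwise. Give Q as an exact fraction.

NRCS table: residential, 1/2-acre lots, soil group A → CN(II) = 54
CN(III) from CN(II)=54: (23·54)/(10 + 0.13·54) = 2700/37 ≈ 72.973
Retention S: 1000/CN − 10 with CN=72.973 → S = 100/27 ≈ 3.704 in
Ia = 0.2·(100/27) = 20/27 in ≈ 0.741 in
Excess rainfall: 2.350 − 0.741 = 1.609 in; P > Ia so Q > 0
Runoff Q = (P−Ia)²/(P−Ia+S) = (1.609)²/(1.609+3.704) = 755161/1549260 ≈ 0.487 in

Q = 755161/1549260 in ≈ 0.487 in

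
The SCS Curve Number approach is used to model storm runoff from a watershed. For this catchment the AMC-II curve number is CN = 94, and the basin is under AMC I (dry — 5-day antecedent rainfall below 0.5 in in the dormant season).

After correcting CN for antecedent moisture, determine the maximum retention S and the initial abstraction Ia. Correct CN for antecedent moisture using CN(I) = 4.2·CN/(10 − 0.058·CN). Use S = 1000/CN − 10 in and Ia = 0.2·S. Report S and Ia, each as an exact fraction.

S = 500/329 in ≈ 1.520 in; Ia = 100/329 in ≈ 0.304 in

Dry (AMC I): CN(I) = 4.2·94/(10 − 0.058·94) = (1974/5)/(1137/250) = 32900/379 ≈ 86.807
Max retention: S = 1000/(32900/379) − 10 = 500/329 in (≈ 1.520 in)
Ia = 0.2S: 0.2·1.520 = 0.304 in (exactly 100/329)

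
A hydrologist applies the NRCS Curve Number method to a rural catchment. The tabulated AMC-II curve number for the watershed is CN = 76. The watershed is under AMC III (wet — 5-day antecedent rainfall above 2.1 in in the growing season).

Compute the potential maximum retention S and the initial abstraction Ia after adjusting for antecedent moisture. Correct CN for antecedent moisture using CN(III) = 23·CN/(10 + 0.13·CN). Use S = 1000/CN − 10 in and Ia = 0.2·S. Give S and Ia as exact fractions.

S = 600/437 in ≈ 1.373 in; Ia = 120/437 in ≈ 0.275 in

CN(III) from CN(II)=76: (23·76)/(10 + 0.13·76) = 43700/497 ≈ 87.928
Max retention: S = 1000/(43700/497) − 10 = 600/437 in (≈ 1.373 in)
Ia = 0.2S: 0.2·1.373 = 0.275 in (exactly 120/437)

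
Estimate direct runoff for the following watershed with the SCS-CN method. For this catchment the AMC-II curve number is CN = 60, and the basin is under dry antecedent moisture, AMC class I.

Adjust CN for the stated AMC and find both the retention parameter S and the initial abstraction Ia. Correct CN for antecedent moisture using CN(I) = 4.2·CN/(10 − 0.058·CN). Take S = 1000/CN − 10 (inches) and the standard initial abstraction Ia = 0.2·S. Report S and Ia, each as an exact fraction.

S = 1000/63 in ≈ 15.873 in; Ia = 200/63 in ≈ 3.175 in

Dry (AMC I): CN(I) = 4.2·60/(10 − 0.058·60) = 252/(163/25) = 6300/163 ≈ 38.650
Max retention: S = 1000/(6300/163) − 10 = 1000/63 in (≈ 15.873 in)
Ia = 0.2·(1000/63) = 200/63 in ≈ 3.175 in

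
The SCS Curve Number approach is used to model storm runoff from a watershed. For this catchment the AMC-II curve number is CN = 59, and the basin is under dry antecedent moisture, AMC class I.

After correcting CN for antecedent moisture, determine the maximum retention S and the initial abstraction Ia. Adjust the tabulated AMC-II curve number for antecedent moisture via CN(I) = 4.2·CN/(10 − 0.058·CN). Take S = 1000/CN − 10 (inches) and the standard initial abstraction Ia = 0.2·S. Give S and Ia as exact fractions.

S = 20500/1239 in ≈ 16.546 in; Ia = 4100/1239 in ≈ 3.309 in

Adjust CN=59 to AMC I: 4.2·59/(10 − 0.058·59) → (1239/5) ÷ (3289/500) = 123900/3289 ≈ 37.671
Retention S: 1000/CN − 10 with CN=37.671 → S = 20500/1239 ≈ 16.546 in
Ia = 0.2·(20500/1239) = 4100/1239 in ≈ 3.309 in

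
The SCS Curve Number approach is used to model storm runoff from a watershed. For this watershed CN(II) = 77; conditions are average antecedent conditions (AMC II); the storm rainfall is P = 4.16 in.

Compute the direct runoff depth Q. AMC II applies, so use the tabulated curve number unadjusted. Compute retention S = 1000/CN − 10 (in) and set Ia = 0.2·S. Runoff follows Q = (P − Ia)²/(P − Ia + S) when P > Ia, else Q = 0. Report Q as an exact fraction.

Average conditions: CN = 77 (no AMC adjustment).
Retention S: 1000/CN − 10 with CN=77.000 → S = 230/77 ≈ 2.987 in
Ia = 0.2·(230/77) = 46/77 in ≈ 0.597 in
Since P=4.160 > Ia=0.597: effective rainfall P−Ia = 6858/1925 in
Q = (6858/1925)²/((6858/1925) + 230/77) = (47032164/3705625)/(12608/1925) = 11758041/6067600 in ≈ 1.938 in

Q = 11758041/6067600 in ≈ 1.938 in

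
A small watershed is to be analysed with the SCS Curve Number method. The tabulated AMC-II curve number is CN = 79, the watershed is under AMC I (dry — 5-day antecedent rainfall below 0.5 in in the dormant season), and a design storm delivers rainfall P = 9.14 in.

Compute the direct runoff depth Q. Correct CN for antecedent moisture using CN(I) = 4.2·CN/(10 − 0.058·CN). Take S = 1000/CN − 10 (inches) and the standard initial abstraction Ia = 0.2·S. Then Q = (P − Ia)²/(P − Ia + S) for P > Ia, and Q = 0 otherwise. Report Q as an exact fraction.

Q = 967396609/221606850 in ≈ 4.365 in

CN(I) from CN(II)=79: (4.2·79)/(10 − 0.058·79) = 7900/129 ≈ 61.240
Retention S: 1000/CN − 10 with CN=61.240 → S = 500/79 ≈ 6.329 in
Ia = 0.2S: 0.2·6.329 = 1.266 in (exactly 100/79)
Excess rainfall: 9.140 − 1.266 = 7.874 in; P > Ia so Q > 0
Runoff Q = (P−Ia)²/(P−Ia+S) = (7.874)²/(7.874+6.329) = 967396609/221606850 ≈ 4.365 in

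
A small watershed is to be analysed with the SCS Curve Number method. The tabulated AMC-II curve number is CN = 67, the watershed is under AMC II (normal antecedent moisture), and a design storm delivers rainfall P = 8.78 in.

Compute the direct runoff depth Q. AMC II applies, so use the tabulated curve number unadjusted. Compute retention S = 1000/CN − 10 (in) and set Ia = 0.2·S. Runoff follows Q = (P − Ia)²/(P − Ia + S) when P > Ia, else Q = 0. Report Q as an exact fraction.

Q = 681888769/142753550 in ≈ 4.777 in

AMC II — tabulated CN = 67 applies directly.
Retention S: 1000/CN − 10 with CN=67.000 → S = 330/67 ≈ 4.925 in
Initial abstraction Ia = S/5 = (330/67)/5 = 66/67 ≈ 0.985 in
Since P=8.780 > Ia=0.985: effective rainfall P−Ia = 26113/3350 in
Runoff Q = (P−Ia)²/(P−Ia+S) = (7.795)²/(7.795+4.925) = 681888769/142753550 ≈ 4.777 in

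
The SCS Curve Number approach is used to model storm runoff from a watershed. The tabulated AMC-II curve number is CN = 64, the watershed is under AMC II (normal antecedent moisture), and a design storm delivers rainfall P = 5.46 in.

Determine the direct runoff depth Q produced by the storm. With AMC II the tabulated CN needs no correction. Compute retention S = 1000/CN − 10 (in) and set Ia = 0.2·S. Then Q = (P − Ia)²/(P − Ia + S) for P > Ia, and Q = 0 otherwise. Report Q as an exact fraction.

AMC II — tabulated CN = 64 applies directly.
Max retention: S = 1000/64 − 10 = 45/8 in (≈ 5.625 in)
Initial abstraction Ia = S/5 = (45/8)/5 = 9/8 ≈ 1.125 in
Since P=5.460 > Ia=1.125: effective rainfall P−Ia = 867/200 in
Q: (867/200)² ÷ (249/25) = 250563/132800 in (≈ 1.887 in)

Q = 250563/132800 in ≈ 1.887 in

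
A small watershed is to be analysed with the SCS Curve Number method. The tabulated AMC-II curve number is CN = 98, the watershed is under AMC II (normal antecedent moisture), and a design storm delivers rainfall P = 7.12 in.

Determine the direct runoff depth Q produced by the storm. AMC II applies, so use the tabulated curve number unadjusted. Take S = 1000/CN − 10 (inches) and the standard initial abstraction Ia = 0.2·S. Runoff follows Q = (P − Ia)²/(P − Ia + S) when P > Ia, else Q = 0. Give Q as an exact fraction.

Q = 37601792/5464725 in ≈ 6.881 in

CN(II) = 98; AMC II needs no correction.
Max retention: S = 1000/98 − 10 = 10/49 in (≈ 0.204 in)
Ia = 0.2·(10/49) = 2/49 in ≈ 0.041 in
Since P=7.120 > Ia=0.041: effective rainfall P−Ia = 8672/1225 in
Q: (8672/1225)² ÷ (8922/1225) = 37601792/5464725 in (≈ 6.881 in)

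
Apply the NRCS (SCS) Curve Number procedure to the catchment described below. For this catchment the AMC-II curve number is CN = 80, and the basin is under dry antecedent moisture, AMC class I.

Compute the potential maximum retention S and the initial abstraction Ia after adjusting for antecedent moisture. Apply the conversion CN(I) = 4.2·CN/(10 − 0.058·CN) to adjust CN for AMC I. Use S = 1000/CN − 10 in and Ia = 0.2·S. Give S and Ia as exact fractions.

S = 125/21 in ≈ 5.952 in; Ia = 25/21 in ≈ 1.190 in

Dry (AMC I): CN(I) = 4.2·80/(10 − 0.058·80) = 336/(134/25) = 4200/67 ≈ 62.687
S = 1000/(4200/67) − 10 = 125/21 in ≈ 5.952 in
Ia = 0.2·(125/21) = 25/21 in ≈ 1.190 in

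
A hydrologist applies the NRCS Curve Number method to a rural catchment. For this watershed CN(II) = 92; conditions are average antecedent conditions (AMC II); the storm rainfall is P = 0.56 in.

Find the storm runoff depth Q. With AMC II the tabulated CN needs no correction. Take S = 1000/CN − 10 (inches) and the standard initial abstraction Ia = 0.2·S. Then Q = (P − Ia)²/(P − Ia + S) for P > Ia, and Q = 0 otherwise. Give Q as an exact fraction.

AMC II — tabulated CN = 92 applies directly.
Max retention: S = 1000/92 − 10 = 20/23 in (≈ 0.870 in)
Initial abstraction Ia = S/5 = (20/23)/5 = 4/23 ≈ 0.174 in
Since P=0.560 > Ia=0.174: effective rainfall P−Ia = 222/575 in
Runoff Q = (P−Ia)²/(P−Ia+S) = (0.386)²/(0.386+0.870) = 24642/207575 ≈ 0.119 in

Q = 24642/207575 in ≈ 0.119 in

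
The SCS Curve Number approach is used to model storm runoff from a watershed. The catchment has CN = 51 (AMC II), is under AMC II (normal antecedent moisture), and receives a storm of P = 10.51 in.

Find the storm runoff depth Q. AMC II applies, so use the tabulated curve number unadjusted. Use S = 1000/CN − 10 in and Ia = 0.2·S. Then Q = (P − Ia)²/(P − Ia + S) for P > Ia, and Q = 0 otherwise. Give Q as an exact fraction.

AMC II — tabulated CN = 51 applies directly.
Retention S: 1000/CN − 10 with CN=51.000 → S = 490/51 ≈ 9.608 in
Ia = 0.2S: 0.2·9.608 = 1.922 in (exactly 98/51)
Excess rainfall: 10.510 − 1.922 = 8.588 in; P > Ia so Q > 0
Runoff Q = (P−Ia)²/(P−Ia+S) = (8.588)²/(8.588+9.608) = 1918527601/473285100 ≈ 4.054 in

Q = 1918527601/473285100 in ≈ 4.054 in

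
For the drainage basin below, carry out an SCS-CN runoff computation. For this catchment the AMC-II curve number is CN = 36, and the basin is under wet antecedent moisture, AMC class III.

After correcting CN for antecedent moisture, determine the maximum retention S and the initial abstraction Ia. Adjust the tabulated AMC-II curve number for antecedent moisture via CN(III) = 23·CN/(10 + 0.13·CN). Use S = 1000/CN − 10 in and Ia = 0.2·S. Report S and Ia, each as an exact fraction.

CN(III) from CN(II)=36: (23·36)/(10 + 0.13·36) = 20700/367 ≈ 56.403
Retention S: 1000/CN − 10 with CN=56.403 → S = 1600/207 ≈ 7.729 in
Initial abstraction Ia = S/5 = (1600/207)/5 = 320/207 ≈ 1.546 in

S = 1600/207 in ≈ 7.729 in; Ia = 320/207 in ≈ 1.546 in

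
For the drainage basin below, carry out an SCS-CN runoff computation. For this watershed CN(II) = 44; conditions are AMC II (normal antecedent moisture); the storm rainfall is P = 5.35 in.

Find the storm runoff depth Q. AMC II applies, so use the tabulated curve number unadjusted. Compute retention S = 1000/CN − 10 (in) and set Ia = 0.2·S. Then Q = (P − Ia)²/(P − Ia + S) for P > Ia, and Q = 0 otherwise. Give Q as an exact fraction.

CN(II) = 44; AMC II needs no correction.
S = 1000/44 − 10 = 140/11 in ≈ 12.727 in
Initial abstraction Ia = S/5 = (140/11)/5 = 28/11 ≈ 2.545 in
Since P=5.350 > Ia=2.545: effective rainfall P−Ia = 617/220 in
Runoff Q = (P−Ia)²/(P−Ia+S) = (2.805)²/(2.805+12.727) = 380689/751740 ≈ 0.506 in

Q = 380689/751740 in ≈ 0.506 in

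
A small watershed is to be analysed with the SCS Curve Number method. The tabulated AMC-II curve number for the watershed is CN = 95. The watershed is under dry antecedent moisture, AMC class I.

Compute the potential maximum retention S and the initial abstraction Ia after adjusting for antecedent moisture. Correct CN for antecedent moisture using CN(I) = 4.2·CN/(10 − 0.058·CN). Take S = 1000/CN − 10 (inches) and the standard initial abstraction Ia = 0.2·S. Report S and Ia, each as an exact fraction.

Dry (AMC I): CN(I) = 4.2·95/(10 − 0.058·95) = 399/(449/100) = 39900/449 ≈ 88.864
Retention S: 1000/CN − 10 with CN=88.864 → S = 500/399 ≈ 1.253 in
Ia = 0.2S: 0.2·1.253 = 0.251 in (exactly 100/399)

S = 500/399 in ≈ 1.253 in; Ia = 100/399 in ≈ 0.251 in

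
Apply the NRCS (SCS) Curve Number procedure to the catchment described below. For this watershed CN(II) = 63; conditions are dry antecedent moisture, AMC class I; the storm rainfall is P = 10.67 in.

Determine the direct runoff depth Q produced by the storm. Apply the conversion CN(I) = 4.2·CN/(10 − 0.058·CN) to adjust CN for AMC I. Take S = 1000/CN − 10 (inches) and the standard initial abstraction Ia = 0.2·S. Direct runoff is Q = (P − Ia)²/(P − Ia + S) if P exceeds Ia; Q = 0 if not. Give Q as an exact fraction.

Adjust CN=63 to AMC I: 4.2·63/(10 − 0.058·63) → (1323/5) ÷ (3173/500) = 132300/3173 ≈ 41.696
S = 1000/(132300/3173) − 10 = 18500/1323 in ≈ 13.983 in
Ia = 0.2S: 0.2·13.983 = 2.797 in (exactly 3700/1323)
P − Ia = 10.670 − 2.797 = 1041641/132300 ≈ 7.873 in (> 0, runoff occurs)
Q = (1041641/132300)²/((1041641/132300) + 18500/1323) = (1085015972881/17503290000)/(2891641/132300) = 1085015972881/382564104300 in ≈ 2.836 in

Q = 1085015972881/382564104300 in ≈ 2.836 in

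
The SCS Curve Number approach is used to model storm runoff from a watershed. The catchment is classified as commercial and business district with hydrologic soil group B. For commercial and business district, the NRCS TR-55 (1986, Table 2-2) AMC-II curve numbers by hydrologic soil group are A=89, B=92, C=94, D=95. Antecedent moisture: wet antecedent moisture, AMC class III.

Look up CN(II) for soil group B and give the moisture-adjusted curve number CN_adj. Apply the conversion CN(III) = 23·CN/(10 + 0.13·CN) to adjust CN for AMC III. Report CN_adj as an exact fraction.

CN_adj = 52900/549 ≈ 96.357

NRCS table: commercial and business district, soil group B → CN(II) = 92
Adjust CN=92 to AMC III: 23·92/(10 + 0.13·92) → 2116 ÷ (549/25) = 52900/549 ≈ 96.357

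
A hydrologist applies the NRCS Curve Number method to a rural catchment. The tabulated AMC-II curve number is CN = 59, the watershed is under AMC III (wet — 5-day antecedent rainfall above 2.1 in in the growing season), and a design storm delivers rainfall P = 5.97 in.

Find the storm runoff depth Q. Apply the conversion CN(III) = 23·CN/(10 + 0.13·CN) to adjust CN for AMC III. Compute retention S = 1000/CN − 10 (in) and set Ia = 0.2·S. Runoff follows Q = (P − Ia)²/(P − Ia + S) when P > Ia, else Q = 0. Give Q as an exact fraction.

Q = 530171840641/154444105300 in ≈ 3.433 in

CN(III) from CN(II)=59: (23·59)/(10 + 0.13·59) = 135700/1767 ≈ 76.797
S = 1000/(135700/1767) − 10 = 4100/1357 in ≈ 3.021 in
Initial abstraction Ia = S/5 = (4100/1357)/5 = 820/1357 ≈ 0.604 in
P − Ia = 5.970 − 0.604 = 728129/135700 ≈ 5.366 in (> 0, runoff occurs)
Runoff Q = (P−Ia)²/(P−Ia+S) = (5.366)²/(5.366+3.021) = 530171840641/154444105300 ≈ 3.433 in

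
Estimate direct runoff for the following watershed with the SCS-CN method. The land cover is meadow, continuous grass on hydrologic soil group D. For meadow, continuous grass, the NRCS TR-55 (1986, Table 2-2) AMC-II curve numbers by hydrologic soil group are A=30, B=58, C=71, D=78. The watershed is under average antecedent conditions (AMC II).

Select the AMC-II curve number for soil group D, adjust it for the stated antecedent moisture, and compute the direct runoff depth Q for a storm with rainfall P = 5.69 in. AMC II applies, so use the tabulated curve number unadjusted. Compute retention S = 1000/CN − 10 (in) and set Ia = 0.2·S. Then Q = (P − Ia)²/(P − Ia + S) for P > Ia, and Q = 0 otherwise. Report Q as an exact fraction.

NRCS table: meadow, continuous grass, soil group D → CN(II) = 78
CN(II) = 78; AMC II needs no correction.
Retention S: 1000/CN − 10 with CN=78.000 → S = 110/39 ≈ 2.821 in
Initial abstraction Ia = S/5 = (110/39)/5 = 22/39 ≈ 0.564 in
Since P=5.690 > Ia=0.564: effective rainfall P−Ia = 19991/3900 in
Q: (19991/3900)² ÷ (30991/3900) = 399640081/120864900 in (≈ 3.307 in)

Q = 399640081/120864900 in ≈ 3.307 in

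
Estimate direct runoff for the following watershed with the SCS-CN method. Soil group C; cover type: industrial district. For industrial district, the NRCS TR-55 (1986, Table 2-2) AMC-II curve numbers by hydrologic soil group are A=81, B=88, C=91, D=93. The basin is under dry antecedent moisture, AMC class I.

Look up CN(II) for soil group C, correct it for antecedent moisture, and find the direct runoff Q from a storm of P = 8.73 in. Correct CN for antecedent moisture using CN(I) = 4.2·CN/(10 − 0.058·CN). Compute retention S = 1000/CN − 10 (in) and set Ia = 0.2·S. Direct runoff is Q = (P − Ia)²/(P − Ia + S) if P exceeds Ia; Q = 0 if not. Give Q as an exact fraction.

Q = 92260754067/14355877900 in ≈ 6.427 in

NRCS table: industrial district, soil group C → CN(II) = 91
Dry (AMC I): CN(I) = 4.2·91/(10 − 0.058·91) = (1911/5)/(2361/500) = 63700/787 ≈ 80.940
Retention S: 1000/CN − 10 with CN=80.940 → S = 1500/637 ≈ 2.355 in
Ia = 0.2·(1500/637) = 300/637 in ≈ 0.471 in
Since P=8.730 > Ia=0.471: effective rainfall P−Ia = 526101/63700 in
Runoff Q = (P−Ia)²/(P−Ia+S) = (8.259)²/(8.259+2.355) = 92260754067/14355877900 ≈ 6.427 in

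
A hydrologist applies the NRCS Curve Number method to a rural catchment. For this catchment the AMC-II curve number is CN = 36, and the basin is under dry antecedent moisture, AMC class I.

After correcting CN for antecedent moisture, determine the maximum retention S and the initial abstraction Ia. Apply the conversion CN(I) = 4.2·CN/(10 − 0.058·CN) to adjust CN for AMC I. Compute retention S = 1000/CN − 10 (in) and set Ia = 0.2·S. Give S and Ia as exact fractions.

S = 8000/189 in ≈ 42.328 in; Ia = 1600/189 in ≈ 8.466 in

Adjust CN=36 to AMC I: 4.2·36/(10 − 0.058·36) → (756/5) ÷ (989/125) = 18900/989 ≈ 19.110
S = 1000/(18900/989) − 10 = 8000/189 in ≈ 42.328 in
Initial abstraction Ia = S/5 = (8000/189)/5 = 1600/189 ≈ 8.466 in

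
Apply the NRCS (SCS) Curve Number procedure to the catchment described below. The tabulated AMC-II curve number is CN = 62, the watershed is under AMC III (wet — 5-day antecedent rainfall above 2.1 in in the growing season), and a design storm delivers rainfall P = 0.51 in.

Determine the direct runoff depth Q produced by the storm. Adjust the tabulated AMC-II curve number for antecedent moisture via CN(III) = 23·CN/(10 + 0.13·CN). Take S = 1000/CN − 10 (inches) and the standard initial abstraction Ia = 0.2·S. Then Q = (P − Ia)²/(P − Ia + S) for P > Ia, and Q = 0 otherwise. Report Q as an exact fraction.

Adjust CN=62 to AMC III: 23·62/(10 + 0.13·62) → 1426 ÷ (903/50) = 71300/903 ≈ 78.959
Max retention: S = 1000/(71300/903) − 10 = 1900/713 in (≈ 2.665 in)
Initial abstraction Ia = S/5 = (1900/713)/5 = 380/713 ≈ 0.533 in
P = 0.510 ≤ Ia = 0.533 in: entire storm abstracted, Q = 0.

Q = 0 in ≈ 0.000 in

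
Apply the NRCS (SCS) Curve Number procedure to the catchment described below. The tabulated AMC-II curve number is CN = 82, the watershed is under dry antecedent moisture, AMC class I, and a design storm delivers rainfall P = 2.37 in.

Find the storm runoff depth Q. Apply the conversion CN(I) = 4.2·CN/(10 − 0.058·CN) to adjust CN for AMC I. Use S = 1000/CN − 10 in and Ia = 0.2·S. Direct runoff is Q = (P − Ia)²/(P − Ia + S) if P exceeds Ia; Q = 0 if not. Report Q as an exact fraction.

Dry (AMC I): CN(I) = 4.2·82/(10 − 0.058·82) = (1722/5)/(1311/250) = 28700/437 ≈ 65.675
Retention S: 1000/CN − 10 with CN=65.675 → S = 1500/287 ≈ 5.226 in
Ia = 0.2·(1500/287) = 300/287 in ≈ 1.045 in
Since P=2.370 > Ia=1.045: effective rainfall P−Ia = 38019/28700 in
Runoff Q = (P−Ia)²/(P−Ia+S) = (1.325)²/(1.325+5.226) = 160604929/599571700 ≈ 0.268 in

Q = 160604929/599571700 in ≈ 0.268 in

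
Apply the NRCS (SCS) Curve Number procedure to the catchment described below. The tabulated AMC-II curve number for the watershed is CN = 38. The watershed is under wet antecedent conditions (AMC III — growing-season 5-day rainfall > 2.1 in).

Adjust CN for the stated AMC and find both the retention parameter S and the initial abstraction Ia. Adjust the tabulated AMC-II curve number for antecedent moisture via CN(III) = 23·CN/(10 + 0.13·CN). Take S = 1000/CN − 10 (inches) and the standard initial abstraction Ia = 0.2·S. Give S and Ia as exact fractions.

Adjust CN=38 to AMC III: 23·38/(10 + 0.13·38) → 874 ÷ (747/50) = 43700/747 ≈ 58.501
S = 1000/(43700/747) − 10 = 3100/437 in ≈ 7.094 in
Ia = 0.2S: 0.2·7.094 = 1.419 in (exactly 620/437)

S = 3100/437 in ≈ 7.094 in; Ia = 620/437 in ≈ 1.419 in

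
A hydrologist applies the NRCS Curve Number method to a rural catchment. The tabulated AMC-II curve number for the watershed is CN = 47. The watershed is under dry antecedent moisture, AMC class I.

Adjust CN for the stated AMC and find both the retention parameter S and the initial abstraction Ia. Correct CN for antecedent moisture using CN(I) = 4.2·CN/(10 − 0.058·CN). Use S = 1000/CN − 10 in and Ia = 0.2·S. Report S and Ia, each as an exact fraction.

Adjust CN=47 to AMC I: 4.2·47/(10 − 0.058·47) → (987/5) ÷ (3637/500) = 98700/3637 ≈ 27.138
S = 1000/(98700/3637) − 10 = 26500/987 in ≈ 26.849 in
Ia = 0.2S: 0.2·26.849 = 5.370 in (exactly 5300/987)

S = 26500/987 in ≈ 26.849 in; Ia = 5300/987 in ≈ 5.370 in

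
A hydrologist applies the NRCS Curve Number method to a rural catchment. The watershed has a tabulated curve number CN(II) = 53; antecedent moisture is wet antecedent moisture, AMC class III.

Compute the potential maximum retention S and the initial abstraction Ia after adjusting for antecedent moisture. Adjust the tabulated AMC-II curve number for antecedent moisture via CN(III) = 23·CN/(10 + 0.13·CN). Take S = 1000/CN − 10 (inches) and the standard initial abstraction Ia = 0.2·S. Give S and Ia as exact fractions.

Wet (AMC III): CN(III) = 23·53/(10 + 0.13·53) = 1219/(1689/100) = 121900/1689 ≈ 72.173
Retention S: 1000/CN − 10 with CN=72.173 → S = 4700/1219 ≈ 3.856 in
Ia = 0.2·(4700/1219) = 940/1219 in ≈ 0.771 in

S = 4700/1219 in ≈ 3.856 in; Ia = 940/1219 in ≈ 0.771 in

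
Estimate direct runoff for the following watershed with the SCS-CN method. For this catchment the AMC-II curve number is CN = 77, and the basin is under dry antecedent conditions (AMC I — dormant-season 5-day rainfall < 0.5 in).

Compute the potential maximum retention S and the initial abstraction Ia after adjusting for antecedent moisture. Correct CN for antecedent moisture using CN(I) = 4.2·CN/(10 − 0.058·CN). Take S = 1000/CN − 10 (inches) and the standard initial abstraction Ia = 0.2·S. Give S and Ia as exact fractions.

S = 11500/1617 in ≈ 7.112 in; Ia = 2300/1617 in ≈ 1.422 in

Adjust CN=77 to AMC I: 4.2·77/(10 − 0.058·77) → (1617/5) ÷ (2767/500) = 161700/2767 ≈ 58.439
Retention S: 1000/CN − 10 with CN=58.439 → S = 11500/1617 ≈ 7.112 in
Ia = 0.2·(11500/1617) = 2300/1617 in ≈ 1.422 in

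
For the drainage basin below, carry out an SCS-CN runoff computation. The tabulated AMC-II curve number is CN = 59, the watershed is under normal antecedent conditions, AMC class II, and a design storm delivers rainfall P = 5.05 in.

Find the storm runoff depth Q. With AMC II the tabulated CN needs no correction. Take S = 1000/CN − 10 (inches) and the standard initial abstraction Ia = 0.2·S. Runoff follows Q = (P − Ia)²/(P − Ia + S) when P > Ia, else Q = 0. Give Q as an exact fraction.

CN(II) = 59; AMC II needs no correction.
S = 1000/59 − 10 = 410/59 in ≈ 6.949 in
Ia = 0.2·(410/59) = 82/59 in ≈ 1.390 in
Since P=5.050 > Ia=1.390: effective rainfall P−Ia = 4319/1180 in
Runoff Q = (P−Ia)²/(P−Ia+S) = (3.660)²/(3.660+6.949) = 18653761/14772420 ≈ 1.263 in

Q = 18653761/14772420 in ≈ 1.263 in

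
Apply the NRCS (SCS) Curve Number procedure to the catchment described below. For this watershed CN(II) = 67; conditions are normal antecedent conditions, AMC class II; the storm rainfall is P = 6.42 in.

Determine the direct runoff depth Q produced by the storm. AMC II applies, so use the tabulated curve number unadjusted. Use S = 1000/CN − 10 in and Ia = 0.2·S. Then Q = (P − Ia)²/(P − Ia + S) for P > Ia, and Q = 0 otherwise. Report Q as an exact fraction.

Q = 110498283/38756150 in ≈ 2.851 in

Average conditions: CN = 67 (no AMC adjustment).
S = 1000/67 − 10 = 330/67 in ≈ 4.925 in
Ia = 0.2·(330/67) = 66/67 in ≈ 0.985 in
Excess rainfall: 6.420 − 0.985 = 5.435 in; P > Ia so Q > 0
Q: (18207/3350)² ÷ (34707/3350) = 110498283/38756150 in (≈ 2.851 in)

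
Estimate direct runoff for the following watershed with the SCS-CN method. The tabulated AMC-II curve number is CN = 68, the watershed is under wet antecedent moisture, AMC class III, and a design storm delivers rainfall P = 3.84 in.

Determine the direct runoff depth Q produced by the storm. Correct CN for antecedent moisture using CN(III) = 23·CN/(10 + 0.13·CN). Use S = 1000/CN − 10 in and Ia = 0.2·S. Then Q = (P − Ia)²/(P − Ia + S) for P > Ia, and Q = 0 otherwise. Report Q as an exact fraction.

CN(III) from CN(II)=68: (23·68)/(10 + 0.13·68) = 39100/471 ≈ 83.015
Max retention: S = 1000/(39100/471) − 10 = 800/391 in (≈ 2.046 in)
Initial abstraction Ia = S/5 = (800/391)/5 = 160/391 ≈ 0.409 in
Excess rainfall: 3.840 − 0.409 = 3.431 in; P > Ia so Q > 0
Runoff Q = (P−Ia)²/(P−Ia+S) = (3.431)²/(3.431+2.046) = 35145728/16353575 ≈ 2.149 in

Q = 35145728/16353575 in ≈ 2.149 in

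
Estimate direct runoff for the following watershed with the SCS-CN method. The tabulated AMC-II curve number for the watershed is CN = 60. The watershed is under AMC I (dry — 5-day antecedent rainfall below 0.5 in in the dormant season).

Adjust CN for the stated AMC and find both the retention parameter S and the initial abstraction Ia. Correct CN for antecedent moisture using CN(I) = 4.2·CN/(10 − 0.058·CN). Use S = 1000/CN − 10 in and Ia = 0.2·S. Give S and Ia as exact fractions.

CN(I) from CN(II)=60: (4.2·60)/(10 − 0.058·60) = 6300/163 ≈ 38.650
Retention S: 1000/CN − 10 with CN=38.650 → S = 1000/63 ≈ 15.873 in
Initial abstraction Ia = S/5 = (1000/63)/5 = 200/63 ≈ 3.175 in

S = 1000/63 in ≈ 15.873 in; Ia = 200/63 in ≈ 3.175 in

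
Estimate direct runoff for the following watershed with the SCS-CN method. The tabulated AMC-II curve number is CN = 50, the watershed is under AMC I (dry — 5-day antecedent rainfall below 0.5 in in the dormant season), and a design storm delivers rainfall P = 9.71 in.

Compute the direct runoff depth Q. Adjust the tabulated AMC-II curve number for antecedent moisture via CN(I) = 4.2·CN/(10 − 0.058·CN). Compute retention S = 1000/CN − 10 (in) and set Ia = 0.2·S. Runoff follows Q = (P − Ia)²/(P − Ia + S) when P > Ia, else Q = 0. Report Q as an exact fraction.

Dry (AMC I): CN(I) = 4.2·50/(10 − 0.058·50) = 210/(71/10) = 2100/71 ≈ 29.577
S = 1000/(2100/71) − 10 = 500/21 in ≈ 23.810 in
Ia = 0.2S: 0.2·23.810 = 4.762 in (exactly 100/21)
P − Ia = 9.710 − 4.762 = 10391/2100 ≈ 4.948 in (> 0, runoff occurs)
Runoff Q = (P−Ia)²/(P−Ia+S) = (4.948)²/(4.948+23.810) = 107972881/126821100 ≈ 0.851 in

Q = 107972881/126821100 in ≈ 0.851 in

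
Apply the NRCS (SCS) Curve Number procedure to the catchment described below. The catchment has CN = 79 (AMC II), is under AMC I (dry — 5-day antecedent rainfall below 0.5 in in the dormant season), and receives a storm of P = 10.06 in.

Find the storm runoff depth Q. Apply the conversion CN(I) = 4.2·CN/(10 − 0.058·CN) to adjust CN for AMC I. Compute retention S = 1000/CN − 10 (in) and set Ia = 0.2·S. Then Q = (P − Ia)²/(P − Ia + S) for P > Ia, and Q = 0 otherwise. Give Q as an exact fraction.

Dry (AMC I): CN(I) = 4.2·79/(10 − 0.058·79) = (1659/5)/(2709/500) = 7900/129 ≈ 61.240
S = 1000/(7900/129) − 10 = 500/79 in ≈ 6.329 in
Ia = 0.2S: 0.2·6.329 = 1.266 in (exactly 100/79)
P − Ia = 10.060 − 1.266 = 34737/3950 ≈ 8.794 in (> 0, runoff occurs)
Runoff Q = (P−Ia)²/(P−Ia+S) = (8.794)²/(8.794+6.329) = 1206659169/235961150 ≈ 5.114 in

Q = 1206659169/235961150 in ≈ 5.114 in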